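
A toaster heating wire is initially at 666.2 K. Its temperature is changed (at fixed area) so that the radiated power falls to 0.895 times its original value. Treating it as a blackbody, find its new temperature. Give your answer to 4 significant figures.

P ∝ T⁴, so T₂/T₁ = (P₂/P₁)^(1/4) = (0.895)^(1/4) = 0.972648.
T₂ = 666.2 × 0.972648 = 648.0 K.

T₂ ≈ 648.0 K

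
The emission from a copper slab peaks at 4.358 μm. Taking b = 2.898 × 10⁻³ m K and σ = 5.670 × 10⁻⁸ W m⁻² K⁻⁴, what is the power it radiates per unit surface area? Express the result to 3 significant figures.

Wien's law: T = b/λ_max = 2.898×10⁻³/4.358×10⁻⁶ = 664.984 K.
Then I = σT⁴ = 5.670×10⁻⁸×(664.984)⁴ = 1.11×10⁴ W/m².

I ≈ 1.11×10⁴ W/m²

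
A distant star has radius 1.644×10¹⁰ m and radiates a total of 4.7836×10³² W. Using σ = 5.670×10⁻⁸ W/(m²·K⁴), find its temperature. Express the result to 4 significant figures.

Surface area A = 4πR² = 4π(1.644×10¹⁰ m)² = 3.39636×10²¹ m².
P = σAT⁴ ⇒ T = (P/(σA))^(1/4) = (4.7836×10³²/(5.670×10⁻⁸×3.39636×10²¹))^(1/4) = 3.970×10⁴ K.

T ≈ 3.970×10⁴ K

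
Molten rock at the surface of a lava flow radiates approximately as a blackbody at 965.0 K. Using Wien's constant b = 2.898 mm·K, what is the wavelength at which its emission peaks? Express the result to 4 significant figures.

λ_max ≈ 3.003 μm

Wien's displacement law: λ_max = b/T = (2.898×10⁻³ m·K)/(965.0 K) = 3.0031×10⁻⁶ m.
That is 3.003 μm, in the infrared range.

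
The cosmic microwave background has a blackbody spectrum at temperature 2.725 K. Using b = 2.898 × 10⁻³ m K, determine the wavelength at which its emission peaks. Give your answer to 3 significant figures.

Wien's displacement law: λ_max = b/T = (2.898×10⁻³ m·K)/(2.725 K) = 1.063×10⁻³ m.
That is 1.06×10⁻³ m, in the microwave range.

λ_max ≈ 1.06×10⁻³ m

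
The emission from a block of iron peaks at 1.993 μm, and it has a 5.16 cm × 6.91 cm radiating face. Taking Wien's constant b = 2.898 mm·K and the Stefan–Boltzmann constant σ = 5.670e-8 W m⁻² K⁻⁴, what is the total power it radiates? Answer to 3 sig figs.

Wien's law: T = b/λ_max = 2.898×10⁻³/1.993×10⁻⁶ = 1454.09 K.
Area A = 0.0516 × 0.0691 = 3.56556×10⁻³ m².
Then P = σAT⁴ = 5.670×10⁻⁸×3.56556×10⁻³×(1454.09)⁴ = 904 W.

P ≈ 904 W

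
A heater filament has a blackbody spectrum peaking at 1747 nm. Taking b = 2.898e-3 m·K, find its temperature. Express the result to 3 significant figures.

Wien's law gives T = b/λ_max = (2.898×10⁻³ m·K)/(1.747×10⁻⁶ m) = 1.66×10³ K.

T ≈ 1.66×10³ K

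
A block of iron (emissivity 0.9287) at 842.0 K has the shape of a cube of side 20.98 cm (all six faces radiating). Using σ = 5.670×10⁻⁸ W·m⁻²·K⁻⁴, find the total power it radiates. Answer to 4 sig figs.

P ≈ 6990 W

Area A = 6s² = 6×(0.2098 m)² = 0.264096 m².
P = εσAT⁴ = 0.9287 × 5.670×10⁻⁸ × 0.264096 × (842.0)⁴ = 6990 W.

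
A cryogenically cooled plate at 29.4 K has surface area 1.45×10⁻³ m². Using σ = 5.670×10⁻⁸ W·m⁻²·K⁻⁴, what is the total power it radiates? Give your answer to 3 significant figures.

P ≈ 6.14×10⁻⁵ W

Area A = 1.45×10⁻³ m².
P = σAT⁴ = 5.670×10⁻⁸ × 1.45×10⁻³ × (29.4)⁴ = 6.14×10⁻⁵ W.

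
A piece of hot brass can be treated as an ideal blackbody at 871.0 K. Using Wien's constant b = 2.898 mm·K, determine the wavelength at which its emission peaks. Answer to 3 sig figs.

λ_max ≈ 3.33 μm

Wien's displacement law: λ_max = b/T = (2.898×10⁻³ m·K)/(871.0 K) = 3.327×10⁻⁶ m.
That is 3.33 μm, in the infrared range.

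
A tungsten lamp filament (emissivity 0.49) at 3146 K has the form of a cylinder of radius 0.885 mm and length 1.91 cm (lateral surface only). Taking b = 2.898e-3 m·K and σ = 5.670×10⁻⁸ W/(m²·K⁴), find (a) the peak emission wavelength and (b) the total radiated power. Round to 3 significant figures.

(a) λ_max = b/T = 2.898×10⁻³/3146 = 9.212×10⁻⁷ m = 0.921 μm.
Lateral area A = 2πrL = 2π×8.85×10⁻⁴×0.0191 = 1.06208×10⁻⁴ m².
(b) P = εσAT⁴ = 0.49×5.670×10⁻⁸×1.06208×10⁻⁴×(3146)⁴ = 289 W.

λ_max ≈ 0.921 μm; P ≈ 289 W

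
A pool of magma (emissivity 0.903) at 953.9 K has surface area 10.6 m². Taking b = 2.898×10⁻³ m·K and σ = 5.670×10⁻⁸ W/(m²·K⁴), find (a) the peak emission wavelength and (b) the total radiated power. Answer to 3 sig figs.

λ_max ≈ 3.04 μm; P ≈ 4.49×10⁵ W

(a) λ_max = b/T = 2.898×10⁻³/953.9 = 3.038×10⁻⁶ m = 3.04 μm.
Area A = 10.6 m².
(b) P = εσAT⁴ = 0.903×5.670×10⁻⁸×10.6×(953.9)⁴ = 4.49×10⁵ W.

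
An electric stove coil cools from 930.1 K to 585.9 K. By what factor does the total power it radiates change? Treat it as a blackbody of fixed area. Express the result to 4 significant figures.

P ∝ T⁴, so P₂/P₁ = (T₂/T₁)⁴ = (585.9/930.1)⁴ = (0.629932)⁴ = 0.1575.

P₂/P₁ ≈ 0.1575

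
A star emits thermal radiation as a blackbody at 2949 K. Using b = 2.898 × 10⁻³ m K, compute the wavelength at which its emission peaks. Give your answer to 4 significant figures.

Wien's displacement law: λ_max = b/T = (2.898×10⁻³ m·K)/(2949 K) = 9.8271×10⁻⁷ m.
That is 982.7 nm, in the infrared range.

λ_max ≈ 982.7 nm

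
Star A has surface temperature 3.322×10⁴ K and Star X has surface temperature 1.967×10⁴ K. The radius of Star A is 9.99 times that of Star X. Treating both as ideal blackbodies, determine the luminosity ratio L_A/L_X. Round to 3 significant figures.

L ∝ R²T⁴, so L_A/L_X = (R_A/R_X)²(T_A/T_X)⁴ = (9.99)² × (3.322×10⁴/1.967×10⁴)⁴ = 99.8001 × 8.13544 = 812.

L_A/L_X ≈ 812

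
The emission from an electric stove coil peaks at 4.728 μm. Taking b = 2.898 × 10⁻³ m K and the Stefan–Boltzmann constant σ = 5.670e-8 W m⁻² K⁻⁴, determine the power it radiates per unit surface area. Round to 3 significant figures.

Wien's law: T = b/λ_max = 2.898×10⁻³/4.728×10⁻⁶ = 612.944 K.
Then I = σT⁴ = 5.670×10⁻⁸×(612.944)⁴ = 8.00×10³ W/m².

I ≈ 8.00×10³ W/m²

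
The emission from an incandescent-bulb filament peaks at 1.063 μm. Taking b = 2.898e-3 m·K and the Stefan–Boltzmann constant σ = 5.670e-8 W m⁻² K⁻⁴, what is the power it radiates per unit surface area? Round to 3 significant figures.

I ≈ 3.13×10⁶ W/m²

Wien's law: T = b/λ_max = 2.898×10⁻³/1.063×10⁻⁶ = 2726.25 K.
Then I = σT⁴ = 5.670×10⁻⁸×(2726.25)⁴ = 3.13×10⁶ W/m².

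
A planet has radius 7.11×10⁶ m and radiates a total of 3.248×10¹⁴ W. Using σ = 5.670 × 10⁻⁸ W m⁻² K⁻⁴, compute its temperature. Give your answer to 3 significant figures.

T ≈ 54.8 K

Surface area A = 4πR² = 4π(7.11×10⁶ m)² = 6.35256×10¹⁴ m².
P = σAT⁴ ⇒ T = (P/(σA))^(1/4) = (3.248×10¹⁴/(5.670×10⁻⁸×6.35256×10¹⁴))^(1/4) = 54.8 K.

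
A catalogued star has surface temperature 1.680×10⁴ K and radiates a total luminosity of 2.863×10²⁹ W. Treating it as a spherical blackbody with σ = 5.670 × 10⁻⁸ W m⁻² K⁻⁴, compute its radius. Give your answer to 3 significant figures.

R ≈ 2.25×10⁹ m

L = 4πR²σT⁴ ⇒ R = √(L/(4πσT⁴)).
σT⁴ = 4.51669×10⁹ W/m², so R = √(2.863×10²⁹/(4π×4.51669×10⁹)) = 2.25×10⁹ m.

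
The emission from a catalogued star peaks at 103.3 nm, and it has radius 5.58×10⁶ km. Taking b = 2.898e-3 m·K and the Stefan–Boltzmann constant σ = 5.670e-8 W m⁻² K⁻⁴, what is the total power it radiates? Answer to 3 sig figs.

P ≈ 1.37×10³¹ W

Wien's law: T = b/λ_max = 2.898×10⁻³/1.033×10⁻⁷ = 28054.2 K.
Surface area A = 4πR² = 4π(5.58×10⁹ m)² = 3.91272×10²⁰ m².
Then P = σAT⁴ = 5.670×10⁻⁸×3.91272×10²⁰×(28054.2)⁴ = 1.37×10³¹ W.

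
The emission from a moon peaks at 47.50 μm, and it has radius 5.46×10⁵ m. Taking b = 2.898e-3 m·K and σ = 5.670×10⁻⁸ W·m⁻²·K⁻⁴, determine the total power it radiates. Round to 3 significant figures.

P ≈ 2.94×10¹² W

Wien's law: T = b/λ_max = 2.898×10⁻³/4.750×10⁻⁵ = 61.0105 K.
Surface area A = 4πR² = 4π(5.46×10⁵ m)² = 3.74624×10¹² m².
Then P = σAT⁴ = 5.670×10⁻⁸×3.74624×10¹²×(61.0105)⁴ = 2.94×10¹² W.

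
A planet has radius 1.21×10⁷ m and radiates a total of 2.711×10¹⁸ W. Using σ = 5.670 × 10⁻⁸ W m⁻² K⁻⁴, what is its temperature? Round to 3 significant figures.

Surface area A = 4πR² = 4π(1.21×10⁷ m)² = 1.83984×10¹⁵ m².
P = σAT⁴ ⇒ T = (P/(σA))^(1/4) = (2.711×10¹⁸/(5.670×10⁻⁸×1.83984×10¹⁵))^(1/4) = 402 K.

T ≈ 402 K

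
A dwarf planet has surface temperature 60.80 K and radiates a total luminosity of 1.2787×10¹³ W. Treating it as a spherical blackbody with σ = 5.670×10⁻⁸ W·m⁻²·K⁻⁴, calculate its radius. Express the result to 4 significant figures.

L = 4πR²σT⁴ ⇒ R = √(L/(4πσT⁴)).
σT⁴ = 0.774814 W/m², so R = √(1.2787×10¹³/(4π×0.774814)) = 1.146×10⁶ m.

R ≈ 1.146×10⁶ m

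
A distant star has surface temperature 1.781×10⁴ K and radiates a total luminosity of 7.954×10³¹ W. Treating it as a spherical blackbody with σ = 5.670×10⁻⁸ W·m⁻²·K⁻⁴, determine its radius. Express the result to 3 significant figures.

L = 4πR²σT⁴ ⇒ R = √(L/(4πσT⁴)).
σT⁴ = 5.70478×10⁹ W/m², so R = √(7.954×10³¹/(4π×5.70478×10⁹)) = 3.33×10¹⁰ m.

R ≈ 3.33×10¹⁰ m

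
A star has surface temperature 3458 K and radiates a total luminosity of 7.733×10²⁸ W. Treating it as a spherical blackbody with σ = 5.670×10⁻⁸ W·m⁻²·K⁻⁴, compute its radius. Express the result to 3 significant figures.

L = 4πR²σT⁴ ⇒ R = √(L/(4πσT⁴)).
σT⁴ = 8.10743×10⁶ W/m², so R = √(7.733×10²⁸/(4π×8.10743×10⁶)) = 2.76×10¹⁰ m.

R ≈ 2.76×10¹⁰ m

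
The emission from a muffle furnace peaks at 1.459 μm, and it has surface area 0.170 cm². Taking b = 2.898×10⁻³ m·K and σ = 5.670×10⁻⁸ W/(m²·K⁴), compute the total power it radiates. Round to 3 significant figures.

Wien's law: T = b/λ_max = 2.898×10⁻³/1.459×10⁻⁶ = 1986.29 K.
Area A = 0.170 cm² = 1.70×10⁻⁵ m².
Then P = σAT⁴ = 5.670×10⁻⁸×1.70×10⁻⁵×(1986.29)⁴ = 15.0 W.

P ≈ 15.0 W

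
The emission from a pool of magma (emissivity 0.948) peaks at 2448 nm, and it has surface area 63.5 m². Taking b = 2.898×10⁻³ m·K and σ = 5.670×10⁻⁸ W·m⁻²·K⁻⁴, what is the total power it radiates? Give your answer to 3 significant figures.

Wien's law: T = b/λ_max = 2.898×10⁻³/2.448×10⁻⁶ = 1183.82 K.
Area A = 63.5 m².
Then P = εσAT⁴ = 0.948×5.670×10⁻⁸×63.5×(1183.82)⁴ = 6.70×10⁶ W.

P ≈ 6.70×10⁶ W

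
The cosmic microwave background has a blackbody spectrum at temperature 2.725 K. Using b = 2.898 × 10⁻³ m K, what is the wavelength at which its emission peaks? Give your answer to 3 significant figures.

λ_max ≈ 1.06 mm

Wien's displacement law: λ_max = b/T = (2.898×10⁻³ m·K)/(2.725 K) = 1.063×10⁻³ m.
That is 1.06 mm, in the microwave range.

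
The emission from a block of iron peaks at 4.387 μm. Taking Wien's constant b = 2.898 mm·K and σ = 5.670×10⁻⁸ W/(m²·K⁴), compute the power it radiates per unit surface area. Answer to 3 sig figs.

I ≈ 1.08×10⁴ W/m²

Wien's law: T = b/λ_max = 2.898×10⁻³/4.387×10⁻⁶ = 660.588 K.
Then I = σT⁴ = 5.670×10⁻⁸×(660.588)⁴ = 1.08×10⁴ W/m².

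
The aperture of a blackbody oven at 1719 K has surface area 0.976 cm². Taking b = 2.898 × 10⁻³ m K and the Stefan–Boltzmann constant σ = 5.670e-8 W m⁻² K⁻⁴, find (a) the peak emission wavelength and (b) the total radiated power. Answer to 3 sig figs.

λ_max ≈ 1.69×10³ nm; P ≈ 48.3 W

(a) λ_max = b/T = 2.898×10⁻³/1719 = 1.686×10⁻⁶ m = 1.69×10³ nm.
Area A = 0.976 cm² = 9.76×10⁻⁵ m².
(b) P = σAT⁴ = 5.670×10⁻⁸×9.76×10⁻⁵×(1719)⁴ = 48.3 W.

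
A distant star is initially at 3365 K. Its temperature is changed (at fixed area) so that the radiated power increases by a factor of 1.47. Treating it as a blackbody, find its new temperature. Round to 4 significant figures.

T₂ ≈ 3705 K

P ∝ T⁴, so T₂/T₁ = (P₂/P₁)^(1/4) = (1.47)^(1/4) = 1.10111.
T₂ = 3365 × 1.10111 = 3705 K.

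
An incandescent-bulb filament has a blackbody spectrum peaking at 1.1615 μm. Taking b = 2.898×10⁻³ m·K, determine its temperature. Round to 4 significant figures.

T ≈ 2495 K

Wien's law gives T = b/λ_max = (2.898×10⁻³ m·K)/(1.1615×10⁻⁶ m) = 2495 K.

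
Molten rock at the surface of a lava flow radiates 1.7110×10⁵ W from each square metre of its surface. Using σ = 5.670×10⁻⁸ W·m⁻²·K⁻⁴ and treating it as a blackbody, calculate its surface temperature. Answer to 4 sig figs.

T ≈ 1318 K

I = σT⁴, so T = (I/σ)^(1/4) = (1.7110×10⁵/(5.670×10⁻⁸))^(1/4) = 1318 K.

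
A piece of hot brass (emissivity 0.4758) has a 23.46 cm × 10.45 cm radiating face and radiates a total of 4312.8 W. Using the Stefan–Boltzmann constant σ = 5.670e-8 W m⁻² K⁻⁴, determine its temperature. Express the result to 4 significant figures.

Area A = 0.2346 × 0.1045 = 0.0245157 m².
P = εσAT⁴ ⇒ T = (P/(εσA))^(1/4) = (4312.8/(0.4758×5.670×10⁻⁸×0.0245157))^(1/4) = 1598 K.

T ≈ 1598 K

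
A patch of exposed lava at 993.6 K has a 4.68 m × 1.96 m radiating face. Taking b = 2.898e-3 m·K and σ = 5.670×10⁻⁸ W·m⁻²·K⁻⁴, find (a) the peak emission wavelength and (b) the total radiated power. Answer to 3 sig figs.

(a) λ_max = b/T = 2.898×10⁻³/993.6 = 2.917×10⁻⁶ m = 2.92×10³ nm.
Area A = 4.68 × 1.96 = 9.1728 m².
(b) P = σAT⁴ = 5.670×10⁻⁸×9.1728×(993.6)⁴ = 5.07×10⁵ W.

λ_max ≈ 2.92×10³ nm; P ≈ 5.07×10⁵ W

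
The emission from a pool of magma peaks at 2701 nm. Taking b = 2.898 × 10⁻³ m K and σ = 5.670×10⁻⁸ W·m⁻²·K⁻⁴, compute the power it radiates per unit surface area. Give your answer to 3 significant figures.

I ≈ 7.51×10⁴ W/m²

Wien's law: T = b/λ_max = 2.898×10⁻³/2.701×10⁻⁶ = 1072.94 K.
Then I = σT⁴ = 5.670×10⁻⁸×(1072.94)⁴ = 7.51×10⁴ W/m².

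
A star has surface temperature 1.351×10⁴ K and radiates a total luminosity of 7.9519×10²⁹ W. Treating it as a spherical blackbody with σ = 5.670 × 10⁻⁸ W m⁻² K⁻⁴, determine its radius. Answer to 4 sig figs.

R ≈ 5.788×10⁹ m

L = 4πR²σT⁴ ⇒ R = √(L/(4πσT⁴)).
σT⁴ = 1.88888×10⁹ W/m², so R = √(7.9519×10²⁹/(4π×1.88888×10⁹)) = 5.788×10⁹ m.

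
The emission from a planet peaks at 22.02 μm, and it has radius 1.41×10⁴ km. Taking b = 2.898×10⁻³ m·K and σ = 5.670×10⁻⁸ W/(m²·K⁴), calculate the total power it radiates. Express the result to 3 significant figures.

Wien's law: T = b/λ_max = 2.898×10⁻³/2.202×10⁻⁵ = 131.608 K.
Surface area A = 4πR² = 4π(1.41×10⁷ m)² = 2.49832×10¹⁵ m².
Then P = σAT⁴ = 5.670×10⁻⁸×2.49832×10¹⁵×(131.608)⁴ = 4.25×10¹⁶ W.

P ≈ 4.25×10¹⁶ W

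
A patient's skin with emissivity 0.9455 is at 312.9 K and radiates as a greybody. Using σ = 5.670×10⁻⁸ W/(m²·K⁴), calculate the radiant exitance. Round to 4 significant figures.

I ≈ 513.9 W/m²

Stefan–Boltzmann: I = εσT⁴ = 0.9455 × 5.670×10⁻⁸ × (312.9)⁴ = 513.9 W/m².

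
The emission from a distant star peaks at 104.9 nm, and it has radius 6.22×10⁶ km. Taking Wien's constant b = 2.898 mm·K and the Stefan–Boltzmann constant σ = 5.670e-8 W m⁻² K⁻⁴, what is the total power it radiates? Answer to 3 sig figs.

Wien's law: T = b/λ_max = 2.898×10⁻³/1.049×10⁻⁷ = 27626.3 K.
Surface area A = 4πR² = 4π(6.22×10⁹ m)² = 4.86173×10²⁰ m².
Then P = σAT⁴ = 5.670×10⁻⁸×4.86173×10²⁰×(27626.3)⁴ = 1.61×10³¹ W.

P ≈ 1.61×10³¹ W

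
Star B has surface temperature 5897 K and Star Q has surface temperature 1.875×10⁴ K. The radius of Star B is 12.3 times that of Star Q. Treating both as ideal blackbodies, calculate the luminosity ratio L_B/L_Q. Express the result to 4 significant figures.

L_B/L_Q ≈ 1.480

L ∝ R²T⁴, so L_B/L_Q = (R_B/R_Q)²(T_B/T_Q)⁴ = (12.3)² × (5897/1.875×10⁴)⁴ = 151.29 × 9.78407×10⁻³ = 1.480.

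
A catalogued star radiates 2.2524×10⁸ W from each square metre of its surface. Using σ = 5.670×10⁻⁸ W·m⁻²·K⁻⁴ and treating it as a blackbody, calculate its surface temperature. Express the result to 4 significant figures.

I = σT⁴, so T = (I/σ)^(1/4) = (2.2524×10⁸/(5.670×10⁻⁸))^(1/4) = 7939 K.

T ≈ 7939 K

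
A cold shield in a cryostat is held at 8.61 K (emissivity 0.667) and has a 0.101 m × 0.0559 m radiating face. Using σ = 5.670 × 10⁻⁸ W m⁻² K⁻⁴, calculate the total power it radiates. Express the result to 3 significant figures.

P ≈ 1.17×10⁻⁶ W

Area A = 0.101 × 0.0559 = 5.6459×10⁻³ m².
P = εσAT⁴ = 0.667 × 5.670×10⁻⁸ × 5.6459×10⁻³ × (8.61)⁴ = 1.17×10⁻⁶ W.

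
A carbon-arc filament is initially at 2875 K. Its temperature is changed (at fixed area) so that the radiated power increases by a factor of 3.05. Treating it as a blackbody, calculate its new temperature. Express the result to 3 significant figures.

T₂ ≈ 3.80×10³ K

P ∝ T⁴, so T₂/T₁ = (P₂/P₁)^(1/4) = (3.05)^(1/4) = 1.32152.
T₂ = 2875 × 1.32152 = 3.80×10³ K.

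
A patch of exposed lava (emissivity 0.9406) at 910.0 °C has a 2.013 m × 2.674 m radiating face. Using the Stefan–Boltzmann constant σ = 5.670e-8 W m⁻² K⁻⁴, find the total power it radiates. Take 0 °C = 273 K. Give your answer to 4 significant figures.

T = 910.0 °C + 273 = 1183.0 K.
Area A = 2.013 × 2.674 = 5.38276 m².
P = εσAT⁴ = 0.9406 × 5.670×10⁻⁸ × 5.38276 × (1183.0)⁴ = 5.623×10⁵ W.

P ≈ 5.623×10⁵ W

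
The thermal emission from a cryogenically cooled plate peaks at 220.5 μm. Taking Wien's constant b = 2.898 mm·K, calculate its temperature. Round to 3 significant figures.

Wien's law gives T = b/λ_max = (2.898×10⁻³ m·K)/(2.205×10⁻⁴ m) = 13.1 K.

T ≈ 13.1 K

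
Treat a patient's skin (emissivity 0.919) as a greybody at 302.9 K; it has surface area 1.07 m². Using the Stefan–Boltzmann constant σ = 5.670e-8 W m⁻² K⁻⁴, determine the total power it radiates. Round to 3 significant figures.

Area A = 1.07 m².
P = εσAT⁴ = 0.919 × 5.670×10⁻⁸ × 1.07 × (302.9)⁴ = 469 W.

P ≈ 469 W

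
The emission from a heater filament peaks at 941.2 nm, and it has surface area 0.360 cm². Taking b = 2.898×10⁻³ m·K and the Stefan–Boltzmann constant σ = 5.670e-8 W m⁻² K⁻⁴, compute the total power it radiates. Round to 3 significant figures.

P ≈ 183 W

Wien's law: T = b/λ_max = 2.898×10⁻³/9.412×10⁻⁷ = 3079.05 K.
Area A = 0.360 cm² = 3.60×10⁻⁵ m².
Then P = σAT⁴ = 5.670×10⁻⁸×3.60×10⁻⁵×(3079.05)⁴ = 183 W.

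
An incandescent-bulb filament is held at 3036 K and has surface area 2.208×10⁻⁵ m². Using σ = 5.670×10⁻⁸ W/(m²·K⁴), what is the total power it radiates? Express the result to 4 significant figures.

P ≈ 106.4 W

Area A = 2.208×10⁻⁵ m².
P = σAT⁴ = 5.670×10⁻⁸ × 2.208×10⁻⁵ × (3036)⁴ = 106.4 W.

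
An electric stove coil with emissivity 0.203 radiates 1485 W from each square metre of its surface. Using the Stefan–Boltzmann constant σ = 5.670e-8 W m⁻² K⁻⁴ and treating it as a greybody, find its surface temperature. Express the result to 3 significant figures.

T ≈ 599 K

I = εσT⁴, so T = (I/εσ)^(1/4) = (1485/(0.203×5.670×10⁻⁸))^(1/4) = 599 K.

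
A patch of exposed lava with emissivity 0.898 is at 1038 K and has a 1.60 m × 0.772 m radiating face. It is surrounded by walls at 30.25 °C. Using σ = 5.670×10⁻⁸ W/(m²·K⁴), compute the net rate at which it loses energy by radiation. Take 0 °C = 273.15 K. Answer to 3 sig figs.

Surroundings: T = 30.25 °C + 273.15 = 303.40 K.
Area A = 1.60 × 0.772 = 1.2352 m².
Net radiated power P_net = εσA(T⁴ − T₀⁴) = 0.898×5.670×10⁻⁸×1.2352×(1038⁴ − 303.40⁴).
T⁴ − T₀⁴ = 1.16089×10¹² − 8.47349×10⁹ = 1.15242×10¹² K⁴, so P_net = 7.25×10⁴ W.

Net loss ≈ 7.25×10⁴ W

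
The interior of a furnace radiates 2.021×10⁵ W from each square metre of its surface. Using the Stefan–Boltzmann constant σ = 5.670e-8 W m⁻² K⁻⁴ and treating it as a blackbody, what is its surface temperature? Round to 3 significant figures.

I = σT⁴, so T = (I/σ)^(1/4) = (2.021×10⁵/(5.670×10⁻⁸))^(1/4) = 1.37×10³ K.

T ≈ 1.37×10³ K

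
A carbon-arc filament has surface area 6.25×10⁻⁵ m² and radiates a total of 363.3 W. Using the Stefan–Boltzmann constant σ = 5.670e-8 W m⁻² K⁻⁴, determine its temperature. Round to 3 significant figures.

Area A = 6.25×10⁻⁵ m².
P = σAT⁴ ⇒ T = (P/(σA))^(1/4) = (363.3/(5.670×10⁻⁸×6.25×10⁻⁵))^(1/4) = 3.18×10³ K.

T ≈ 3.18×10³ K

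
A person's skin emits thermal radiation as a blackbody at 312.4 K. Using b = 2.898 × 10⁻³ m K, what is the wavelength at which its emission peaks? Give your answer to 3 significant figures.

λ_max ≈ 9.28 μm

Wien's displacement law: λ_max = b/T = (2.898×10⁻³ m·K)/(312.4 K) = 9.277×10⁻⁶ m.
That is 9.28 μm, in the infrared range.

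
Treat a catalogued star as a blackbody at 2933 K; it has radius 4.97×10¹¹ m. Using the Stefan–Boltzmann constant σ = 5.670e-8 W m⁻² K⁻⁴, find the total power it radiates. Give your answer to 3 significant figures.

Surface area A = 4πR² = 4π(4.97×10¹¹ m)² = 3.10401×10²⁴ m².
P = σAT⁴ = 5.670×10⁻⁸ × 3.10401×10²⁴ × (2933)⁴ = 1.30×10³¹ W.

P ≈ 1.30×10³¹ W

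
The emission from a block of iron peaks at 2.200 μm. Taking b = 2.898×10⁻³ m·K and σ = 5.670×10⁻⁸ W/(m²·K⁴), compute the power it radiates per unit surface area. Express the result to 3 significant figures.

Wien's law: T = b/λ_max = 2.898×10⁻³/2.200×10⁻⁶ = 1317.27 K.
Then I = σT⁴ = 5.670×10⁻⁸×(1317.27)⁴ = 1.71×10⁵ W/m².

I ≈ 1.71×10⁵ W/m²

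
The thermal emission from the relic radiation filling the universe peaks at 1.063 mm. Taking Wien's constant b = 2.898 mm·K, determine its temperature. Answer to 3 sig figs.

T ≈ 2.73 K

Wien's law gives T = b/λ_max = (2.898×10⁻³ m·K)/(1.063×10⁻³ m) = 2.73 K.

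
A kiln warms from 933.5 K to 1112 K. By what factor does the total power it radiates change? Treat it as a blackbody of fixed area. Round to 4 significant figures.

P₂/P₁ ≈ 2.014

P ∝ T⁴, so P₂/P₁ = (T₂/T₁)⁴ = (1112/933.5)⁴ = (1.19122)⁴ = 2.014.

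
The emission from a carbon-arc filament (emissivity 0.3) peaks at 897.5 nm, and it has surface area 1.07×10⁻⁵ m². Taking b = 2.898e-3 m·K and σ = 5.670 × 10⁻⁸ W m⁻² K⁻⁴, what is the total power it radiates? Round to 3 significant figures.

Wien's law: T = b/λ_max = 2.898×10⁻³/8.975×10⁻⁷ = 3228.97 K.
Area A = 1.07×10⁻⁵ m².
Then P = εσAT⁴ = 0.3×5.670×10⁻⁸×1.07×10⁻⁵×(3228.97)⁴ = 19.8 W.

P ≈ 19.8 W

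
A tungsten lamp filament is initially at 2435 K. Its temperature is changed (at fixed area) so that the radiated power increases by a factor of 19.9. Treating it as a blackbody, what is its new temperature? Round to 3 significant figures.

P ∝ T⁴, so T₂/T₁ = (P₂/P₁)^(1/4) = (19.9)^(1/4) = 2.11209.
T₂ = 2435 × 2.11209 = 5.14×10³ K.

T₂ ≈ 5.14×10³ K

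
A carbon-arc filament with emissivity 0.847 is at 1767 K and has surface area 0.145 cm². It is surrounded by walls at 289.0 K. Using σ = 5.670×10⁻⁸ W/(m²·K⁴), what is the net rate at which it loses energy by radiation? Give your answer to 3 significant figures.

Area A = 0.145 cm² = 1.45×10⁻⁵ m².
Net radiated power P_net = εσA(T⁴ − T₀⁴) = 0.847×5.670×10⁻⁸×1.45×10⁻⁵×(1767⁴ − 289.0⁴).
T⁴ − T₀⁴ = 9.74869×10¹² − 6.97576×10⁹ = 9.74171×10¹² K⁴, so P_net = 6.78 W.

Net loss ≈ 6.78 W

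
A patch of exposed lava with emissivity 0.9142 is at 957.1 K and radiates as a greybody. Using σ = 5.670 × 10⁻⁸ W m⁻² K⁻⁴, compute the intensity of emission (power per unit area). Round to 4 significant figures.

Stefan–Boltzmann: I = εσT⁴ = 0.9142 × 5.670×10⁻⁸ × (957.1)⁴ = 4.350×10⁴ W/m².

I ≈ 4.350×10⁴ W/m²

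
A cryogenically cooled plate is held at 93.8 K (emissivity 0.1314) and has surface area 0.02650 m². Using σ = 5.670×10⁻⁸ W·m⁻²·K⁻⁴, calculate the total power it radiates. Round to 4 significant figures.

P ≈ 0.01528 W

Area A = 0.02650 m².
P = εσAT⁴ = 0.1314 × 5.670×10⁻⁸ × 0.02650 × (93.8)⁴ = 0.01528 W.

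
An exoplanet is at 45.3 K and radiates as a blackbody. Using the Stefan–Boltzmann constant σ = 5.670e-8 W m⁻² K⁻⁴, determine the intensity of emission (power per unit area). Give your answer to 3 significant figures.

Stefan–Boltzmann: I = σT⁴ = 5.670×10⁻⁸ × (45.3)⁴ = 0.239 W/m².

I ≈ 0.239 W/m²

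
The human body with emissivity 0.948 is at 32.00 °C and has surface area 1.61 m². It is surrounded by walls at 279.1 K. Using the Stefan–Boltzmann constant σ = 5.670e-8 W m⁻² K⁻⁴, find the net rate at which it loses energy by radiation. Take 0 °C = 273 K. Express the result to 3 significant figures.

T = 32.00 °C + 273 = 305.00 K.
Area A = 1.61 m².
Net radiated power P_net = εσA(T⁴ − T₀⁴) = 0.948×5.670×10⁻⁸×1.61×(305.00⁴ − 279.1⁴).
T⁴ − T₀⁴ = 8.65365×10⁹ − 6.06791×10⁹ = 2.58574×10⁹ K⁴, so P_net = 224 W.

Net loss ≈ 224 W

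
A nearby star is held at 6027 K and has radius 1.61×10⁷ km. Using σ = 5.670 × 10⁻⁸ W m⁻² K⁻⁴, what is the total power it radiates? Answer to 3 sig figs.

P ≈ 2.44×10²⁹ W

Surface area A = 4πR² = 4π(1.61×10¹⁰ m)² = 3.25733×10²¹ m².
P = σAT⁴ = 5.670×10⁻⁸ × 3.25733×10²¹ × (6027)⁴ = 2.44×10²⁹ W.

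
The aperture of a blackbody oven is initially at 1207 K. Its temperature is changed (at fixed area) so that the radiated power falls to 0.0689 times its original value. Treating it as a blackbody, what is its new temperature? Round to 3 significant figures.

T₂ ≈ 618 K

P ∝ T⁴, so T₂/T₁ = (P₂/P₁)^(1/4) = (0.0689)^(1/4) = 0.512336.
T₂ = 1207 × 0.512336 = 618 K.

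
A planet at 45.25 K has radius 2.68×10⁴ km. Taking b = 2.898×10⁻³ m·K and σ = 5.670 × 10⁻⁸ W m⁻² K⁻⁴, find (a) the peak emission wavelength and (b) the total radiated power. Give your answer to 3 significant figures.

λ_max ≈ 64.0 μm; P ≈ 2.15×10¹⁵ W

(a) λ_max = b/T = 2.898×10⁻³/45.25 = 6.404×10⁻⁵ m = 64.0 μm.
Surface area A = 4πR² = 4π(2.68×10⁷ m)² = 9.02567×10¹⁵ m².
(b) P = σAT⁴ = 5.670×10⁻⁸×9.02567×10¹⁵×(45.25)⁴ = 2.15×10¹⁵ W.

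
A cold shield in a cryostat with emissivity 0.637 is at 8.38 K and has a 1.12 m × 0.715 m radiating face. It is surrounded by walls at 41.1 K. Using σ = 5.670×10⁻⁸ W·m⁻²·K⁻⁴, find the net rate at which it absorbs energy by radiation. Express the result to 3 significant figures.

Net gain ≈ 0.0824 W

Area A = 1.12 × 0.715 = 0.8008 m².
Net radiated power P_net = εσA(T⁴ − T₀⁴) = 0.637×5.670×10⁻⁸×0.8008×(8.38⁴ − 41.1⁴).
T⁴ − T₀⁴ = 4931.47 − 2.85343×10⁶ = -2.84850×10⁶ K⁴, so P_net = -0.0824 W — negative, meaning a net gain of 0.0824 W.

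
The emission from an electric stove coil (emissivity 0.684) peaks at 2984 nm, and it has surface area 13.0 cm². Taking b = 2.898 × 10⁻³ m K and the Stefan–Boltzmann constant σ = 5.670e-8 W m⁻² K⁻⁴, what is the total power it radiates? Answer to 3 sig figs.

Wien's law: T = b/λ_max = 2.898×10⁻³/2.984×10⁻⁶ = 971.180 K.
Area A = 13.0 cm² = 1.30×10⁻³ m².
Then P = εσAT⁴ = 0.684×5.670×10⁻⁸×1.30×10⁻³×(971.180)⁴ = 44.9 W.

P ≈ 44.9 W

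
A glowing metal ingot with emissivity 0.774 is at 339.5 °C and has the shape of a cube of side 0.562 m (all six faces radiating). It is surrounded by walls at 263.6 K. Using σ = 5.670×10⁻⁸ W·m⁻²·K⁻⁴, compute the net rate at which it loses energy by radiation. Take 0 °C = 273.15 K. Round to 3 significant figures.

T = 339.5 °C + 273.15 = 612.65 K.
Area A = 6s² = 6×(0.562 m)² = 1.89506 m².
Net radiated power P_net = εσA(T⁴ − T₀⁴) = 0.774×5.670×10⁻⁸×1.89506×(612.65⁴ − 263.6⁴).
T⁴ − T₀⁴ = 1.40880×10¹¹ − 4.82816×10⁹ = 1.36052×10¹¹ K⁴, so P_net = 1.13×10⁴ W.

Net loss ≈ 1.13×10⁴ W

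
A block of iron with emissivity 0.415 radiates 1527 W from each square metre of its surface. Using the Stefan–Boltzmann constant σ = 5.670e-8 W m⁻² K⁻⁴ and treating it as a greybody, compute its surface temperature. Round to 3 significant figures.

I = εσT⁴, so T = (I/εσ)^(1/4) = (1527/(0.415×5.670×10⁻⁸))^(1/4) = 505 K.

T ≈ 505 K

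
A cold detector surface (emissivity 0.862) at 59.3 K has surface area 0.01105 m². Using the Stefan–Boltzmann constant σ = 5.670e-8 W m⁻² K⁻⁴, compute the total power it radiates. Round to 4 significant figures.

Area A = 0.01105 m².
P = εσAT⁴ = 0.862 × 5.670×10⁻⁸ × 0.01105 × (59.3)⁴ = 6.678×10⁻³ W.

P ≈ 6.678×10⁻³ W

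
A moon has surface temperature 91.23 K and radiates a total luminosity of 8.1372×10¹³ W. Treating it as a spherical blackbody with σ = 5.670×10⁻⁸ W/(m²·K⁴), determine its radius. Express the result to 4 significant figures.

L = 4πR²σT⁴ ⇒ R = √(L/(4πσT⁴)).
σT⁴ = 3.92766 W/m², so R = √(8.1372×10¹³/(4π×3.92766)) = 1.284×10⁶ m.

R ≈ 1.284×10⁶ m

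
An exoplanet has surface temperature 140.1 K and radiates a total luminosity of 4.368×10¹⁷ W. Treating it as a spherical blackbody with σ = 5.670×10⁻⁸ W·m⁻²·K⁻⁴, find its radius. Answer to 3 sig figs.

R ≈ 3.99×10⁷ m

L = 4πR²σT⁴ ⇒ R = √(L/(4πσT⁴)).
σT⁴ = 21.8442 W/m², so R = √(4.368×10¹⁷/(4π×21.8442)) = 3.99×10⁷ m.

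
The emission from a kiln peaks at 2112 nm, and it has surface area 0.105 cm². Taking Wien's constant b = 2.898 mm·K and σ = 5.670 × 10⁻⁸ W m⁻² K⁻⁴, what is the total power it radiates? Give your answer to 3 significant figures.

Wien's law: T = b/λ_max = 2.898×10⁻³/2.112×10⁻⁶ = 1372.16 K.
Area A = 0.105 cm² = 1.05×10⁻⁵ m².
Then P = σAT⁴ = 5.670×10⁻⁸×1.05×10⁻⁵×(1372.16)⁴ = 2.11 W.

P ≈ 2.11 W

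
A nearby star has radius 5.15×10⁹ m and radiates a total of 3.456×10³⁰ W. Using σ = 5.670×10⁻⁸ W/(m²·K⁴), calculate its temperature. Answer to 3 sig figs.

T ≈ 2.07×10⁴ K

Surface area A = 4πR² = 4π(5.15×10⁹ m)² = 3.33292×10²⁰ m².
P = σAT⁴ ⇒ T = (P/(σA))^(1/4) = (3.456×10³⁰/(5.670×10⁻⁸×3.33292×10²⁰))^(1/4) = 2.07×10⁴ K.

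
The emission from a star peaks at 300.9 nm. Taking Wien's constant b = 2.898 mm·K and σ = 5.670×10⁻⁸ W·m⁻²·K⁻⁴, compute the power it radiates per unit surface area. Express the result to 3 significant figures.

I ≈ 4.88×10⁸ W/m²

Wien's law: T = b/λ_max = 2.898×10⁻³/3.009×10⁻⁷ = 9631.11 K.
Then I = σT⁴ = 5.670×10⁻⁸×(9631.11)⁴ = 4.88×10⁸ W/m².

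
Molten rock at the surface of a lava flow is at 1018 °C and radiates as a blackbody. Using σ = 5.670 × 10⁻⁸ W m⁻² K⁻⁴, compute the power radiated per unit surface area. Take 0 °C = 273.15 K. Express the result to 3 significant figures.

T = 1018 °C + 273.15 = 1291.15 K.
Stefan–Boltzmann: I = σT⁴ = 5.670×10⁻⁸ × (1291.15)⁴ = 1.58×10⁵ W/m².

I ≈ 1.58×10⁵ W/m²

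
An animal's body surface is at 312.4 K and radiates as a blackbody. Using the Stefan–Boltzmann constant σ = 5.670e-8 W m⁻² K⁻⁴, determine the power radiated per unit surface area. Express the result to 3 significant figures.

I ≈ 540 W/m²

Stefan–Boltzmann: I = σT⁴ = 5.670×10⁻⁸ × (312.4)⁴ = 540 W/m².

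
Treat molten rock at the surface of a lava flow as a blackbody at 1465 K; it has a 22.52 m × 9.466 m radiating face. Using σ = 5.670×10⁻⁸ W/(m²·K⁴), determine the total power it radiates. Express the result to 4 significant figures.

P ≈ 5.568×10⁷ W

Area A = 22.52 × 9.466 = 213.174 m².
P = σAT⁴ = 5.670×10⁻⁸ × 213.174 × (1465)⁴ = 5.568×10⁷ W.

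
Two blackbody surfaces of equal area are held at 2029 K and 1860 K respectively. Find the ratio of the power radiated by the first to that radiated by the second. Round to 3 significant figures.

With equal areas, P₁/P₂ = (T₁/T₂)⁴ = (2029/1860)⁴ = 1.42.

P₁/P₂ ≈ 1.42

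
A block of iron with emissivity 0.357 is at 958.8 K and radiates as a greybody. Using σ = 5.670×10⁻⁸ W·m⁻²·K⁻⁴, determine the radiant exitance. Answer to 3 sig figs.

Stefan–Boltzmann: I = εσT⁴ = 0.357 × 5.670×10⁻⁸ × (958.8)⁴ = 1.71×10⁴ W/m².

I ≈ 1.71×10⁴ W/m²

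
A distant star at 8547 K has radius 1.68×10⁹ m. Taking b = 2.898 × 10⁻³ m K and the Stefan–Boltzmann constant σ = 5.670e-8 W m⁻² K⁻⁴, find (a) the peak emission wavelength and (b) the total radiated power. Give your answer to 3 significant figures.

(a) λ_max = b/T = 2.898×10⁻³/8547 = 3.391×10⁻⁷ m = 339 nm.
Surface area A = 4πR² = 4π(1.68×10⁹ m)² = 3.54673×10¹⁹ m².
(b) P = σAT⁴ = 5.670×10⁻⁸×3.54673×10¹⁹×(8547)⁴ = 1.07×10²⁸ W.

λ_max ≈ 339 nm; P ≈ 1.07×10²⁸ W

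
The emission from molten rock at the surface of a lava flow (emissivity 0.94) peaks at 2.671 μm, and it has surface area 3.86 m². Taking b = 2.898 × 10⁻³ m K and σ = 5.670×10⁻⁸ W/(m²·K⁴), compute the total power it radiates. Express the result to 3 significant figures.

P ≈ 2.85×10⁵ W

Wien's law: T = b/λ_max = 2.898×10⁻³/2.671×10⁻⁶ = 1084.99 K.
Area A = 3.86 m².
Then P = εσAT⁴ = 0.94×5.670×10⁻⁸×3.86×(1084.99)⁴ = 2.85×10⁵ W.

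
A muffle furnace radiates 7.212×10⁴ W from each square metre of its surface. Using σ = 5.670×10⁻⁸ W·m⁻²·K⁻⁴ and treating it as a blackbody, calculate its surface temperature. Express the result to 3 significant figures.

I = σT⁴, so T = (I/σ)^(1/4) = (7.212×10⁴/(5.670×10⁻⁸))^(1/4) = 1.06×10³ K.

T ≈ 1.06×10³ K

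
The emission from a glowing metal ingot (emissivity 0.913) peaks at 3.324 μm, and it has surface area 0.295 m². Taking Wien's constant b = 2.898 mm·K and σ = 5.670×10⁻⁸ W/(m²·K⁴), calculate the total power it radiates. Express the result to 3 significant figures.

Wien's law: T = b/λ_max = 2.898×10⁻³/3.324×10⁻⁶ = 871.841 K.
Area A = 0.295 m².
Then P = εσAT⁴ = 0.913×5.670×10⁻⁸×0.295×(871.841)⁴ = 8.82×10³ W.

P ≈ 8.82×10³ W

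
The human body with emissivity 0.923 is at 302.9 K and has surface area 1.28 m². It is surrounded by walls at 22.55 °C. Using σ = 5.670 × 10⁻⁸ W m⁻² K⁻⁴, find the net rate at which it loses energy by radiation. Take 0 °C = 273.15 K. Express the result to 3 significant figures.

Surroundings: T = 22.55 °C + 273.15 = 295.70 K.
Area A = 1.28 m².
Net radiated power P_net = εσA(T⁴ − T₀⁴) = 0.923×5.670×10⁻⁸×1.28×(302.9⁴ − 295.70⁴).
T⁴ − T₀⁴ = 8.41777×10⁹ − 7.64549×10⁹ = 7.72280×10⁸ K⁴, so P_net = 51.7 W.

Net loss ≈ 51.7 W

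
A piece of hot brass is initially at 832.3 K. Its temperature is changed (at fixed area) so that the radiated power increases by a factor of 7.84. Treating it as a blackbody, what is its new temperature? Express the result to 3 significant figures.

T₂ ≈ 1.39×10³ K

P ∝ T⁴, so T₂/T₁ = (P₂/P₁)^(1/4) = (7.84)^(1/4) = 1.67332.
T₂ = 832.3 × 1.67332 = 1.39×10³ K.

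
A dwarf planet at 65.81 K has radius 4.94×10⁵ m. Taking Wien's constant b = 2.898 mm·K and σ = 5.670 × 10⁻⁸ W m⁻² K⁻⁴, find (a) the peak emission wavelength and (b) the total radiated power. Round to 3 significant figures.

(a) λ_max = b/T = 2.898×10⁻³/65.81 = 4.404×10⁻⁵ m = 44.0 μm.
Surface area A = 4πR² = 4π(4.94×10⁵ m)² = 3.06665×10¹² m².
(b) P = σAT⁴ = 5.670×10⁻⁸×3.06665×10¹²×(65.81)⁴ = 3.26×10¹² W.

λ_max ≈ 44.0 μm; P ≈ 3.26×10¹² W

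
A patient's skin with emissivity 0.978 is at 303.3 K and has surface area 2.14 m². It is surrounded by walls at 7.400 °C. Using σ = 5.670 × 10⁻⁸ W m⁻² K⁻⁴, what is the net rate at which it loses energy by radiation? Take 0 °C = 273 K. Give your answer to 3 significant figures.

Net loss ≈ 271 W

Surroundings: T = 7.400 °C + 273 = 280.400 K.
Area A = 2.14 m².
Net radiated power P_net = εσA(T⁴ − T₀⁴) = 0.978×5.670×10⁻⁸×2.14×(303.3⁴ − 280.400⁴).
T⁴ − T₀⁴ = 8.46232×10⁹ − 6.18176×10⁹ = 2.28056×10⁹ K⁴, so P_net = 271 W.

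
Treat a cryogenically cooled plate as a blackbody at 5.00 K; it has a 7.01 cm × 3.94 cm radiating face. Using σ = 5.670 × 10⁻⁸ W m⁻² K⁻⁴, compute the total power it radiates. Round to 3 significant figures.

P ≈ 9.79×10⁻⁸ W

Area A = 0.0701 × 0.0394 = 2.76194×10⁻³ m².
P = σAT⁴ = 5.670×10⁻⁸ × 2.76194×10⁻³ × (5.00)⁴ = 9.79×10⁻⁸ W.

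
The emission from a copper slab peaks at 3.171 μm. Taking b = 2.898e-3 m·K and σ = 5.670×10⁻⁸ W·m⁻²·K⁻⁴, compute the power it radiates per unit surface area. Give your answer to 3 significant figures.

Wien's law: T = b/λ_max = 2.898×10⁻³/3.171×10⁻⁶ = 913.907 K.
Then I = σT⁴ = 5.670×10⁻⁸×(913.907)⁴ = 3.96×10⁴ W/m².

I ≈ 3.96×10⁴ W/m²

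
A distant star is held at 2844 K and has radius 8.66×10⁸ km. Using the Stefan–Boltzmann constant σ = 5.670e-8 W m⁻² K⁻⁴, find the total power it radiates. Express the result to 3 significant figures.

Surface area A = 4πR² = 4π(8.66×10¹¹ m)² = 9.42423×10²⁴ m².
P = σAT⁴ = 5.670×10⁻⁸ × 9.42423×10²⁴ × (2844)⁴ = 3.50×10³¹ W.

P ≈ 3.50×10³¹ W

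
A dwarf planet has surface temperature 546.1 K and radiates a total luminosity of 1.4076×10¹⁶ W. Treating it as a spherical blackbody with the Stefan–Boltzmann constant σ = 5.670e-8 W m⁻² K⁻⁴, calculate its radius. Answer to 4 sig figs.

L = 4πR²σT⁴ ⇒ R = √(L/(4πσT⁴)).
σT⁴ = 5042.80 W/m², so R = √(1.4076×10¹⁶/(4π×5042.80)) = 4.713×10⁵ m.

R ≈ 4.713×10⁵ m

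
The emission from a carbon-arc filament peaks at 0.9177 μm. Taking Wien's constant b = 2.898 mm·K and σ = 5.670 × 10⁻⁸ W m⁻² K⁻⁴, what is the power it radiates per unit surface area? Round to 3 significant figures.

Wien's law: T = b/λ_max = 2.898×10⁻³/9.177×10⁻⁷ = 3157.89 K.
Then I = σT⁴ = 5.670×10⁻⁸×(3157.89)⁴ = 5.64×10⁶ W/m².

I ≈ 5.64×10⁶ W/m²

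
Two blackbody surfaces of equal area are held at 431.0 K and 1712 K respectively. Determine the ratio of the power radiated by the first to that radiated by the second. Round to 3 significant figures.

P₁/P₂ ≈ 4.02×10⁻³

With equal areas, P₁/P₂ = (T₁/T₂)⁴ = (431.0/1712)⁴ = 4.02×10⁻³.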